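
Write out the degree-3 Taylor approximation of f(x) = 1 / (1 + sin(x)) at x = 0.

Expand as Σ (-1)^k u^k with u equal to the inner function's series.
[x^0] = 1;  [x^1] = -1;  [x^2] = 1;  [x^3] = -5/6.

-5*x^3/6 + x^2 - x + 1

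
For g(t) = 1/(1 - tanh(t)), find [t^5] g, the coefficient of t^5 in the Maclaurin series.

Substitute the inner expansion into the outer series and collect powers.
g(0) = 1
g′(0) = 1
g′′(0) = 2
g′′′(0) = 4
g^(4)(0) = 8
g^(5)(0) = 16

2/15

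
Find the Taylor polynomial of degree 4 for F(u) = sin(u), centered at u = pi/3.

F(pi/3) = sqrt(3)/2
F′(pi/3) = 1/2
F′′(pi/3) = -sqrt(3)/2
F′′′(pi/3) = -1/2
F^(4)(pi/3) = sqrt(3)/2

sqrt(3)*(u - pi/3)^4/48 - (u - pi/3)^3/12 - sqrt(3)*(u - pi/3)^2/4 + (u - pi/3)/2 + sqrt(3)/2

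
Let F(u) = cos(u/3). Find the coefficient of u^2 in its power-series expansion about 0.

F(0) = 1
F′(0) = 0
F′′(0) = -1/9
The Taylor polynomial is Σ F^(k)(0)/k! · u^k.

-1/18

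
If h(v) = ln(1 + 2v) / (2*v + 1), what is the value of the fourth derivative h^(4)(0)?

Expand 1/(denominator) as a geometric series and multiply by the numerator's series.
From the series, [v^4] h = -100/3; multiply by 4! = 24 to get -800.

-800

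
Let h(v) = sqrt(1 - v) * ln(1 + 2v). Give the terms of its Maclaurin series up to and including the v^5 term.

7789*v^5/960 - 125*v^4/24 + 41*v^3/12 - 3*v^2 + 2*v

Take the Cauchy product of the two expansions.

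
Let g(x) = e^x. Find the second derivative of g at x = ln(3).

3

From the series, [(x - ln(3))^2] g = 3/2; multiply by 2! = 2 to get 3.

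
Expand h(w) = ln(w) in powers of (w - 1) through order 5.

(w - 1)^5/5 - (w - 1)^4/4 + (w - 1)^3/3 - (w - 1)^2/2 + (w - 1)

[(w - 1)^0] = 0;  [(w - 1)^1] = 1;  [(w - 1)^2] = -1/2;  [(w - 1)^3] = 1/3;  [(w - 1)^4] = -1/4;  [(w - 1)^5] = 1/5.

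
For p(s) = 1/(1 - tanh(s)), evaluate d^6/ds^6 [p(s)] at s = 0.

32

Compose series: expand the inner function first, then feed it into the outer expansion.
From the series, [s^6] p = 2/45; multiply by 6! = 720 to get 32.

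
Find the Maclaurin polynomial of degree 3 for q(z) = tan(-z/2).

-z^3/24 - z/2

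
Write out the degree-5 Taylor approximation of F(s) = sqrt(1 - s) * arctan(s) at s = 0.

Expand each factor separately, then convolve coefficients.

389*s^5/1920 + 5*s^4/48 - 11*s^3/24 - s^2/2 + s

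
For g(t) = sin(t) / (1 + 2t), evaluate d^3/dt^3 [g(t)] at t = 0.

23

Multiply the two series term by term and collect like powers.
From the series, [t^3] g = 23/6; multiply by 3! = 6 to get 23.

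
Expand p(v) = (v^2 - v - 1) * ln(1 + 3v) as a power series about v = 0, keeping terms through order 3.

-3*v^3/2 + 3*v^2/2 - 3*v

Distribute the polynomial across the series and collect like powers.
[v^0] = 0;  [v^1] = -3;  [v^2] = 3/2;  [v^3] = -3/2.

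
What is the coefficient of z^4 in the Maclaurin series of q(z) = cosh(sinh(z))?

5/24

Compose series: expand the inner function first, then feed it into the outer expansion.
q(0) = 1
q′(0) = 0
q′′(0) = 1
q′′′(0) = 0
q^(4)(0) = 5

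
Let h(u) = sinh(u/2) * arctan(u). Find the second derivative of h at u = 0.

Multiply the two series term by term and collect like powers.
From the series, [u^2] h = 1/2; multiply by 2! = 2 to get 1.

1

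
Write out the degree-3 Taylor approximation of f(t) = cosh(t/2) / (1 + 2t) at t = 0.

-33*t^3/4 + 33*t^2/8 - 2*t + 1

Take the Cauchy product of the two expansions.
f(0) = 1
f′(0) = -2
f′′(0) = 33/4
f′′′(0) = -99/2
Dividing each by k! gives the coefficients c_0, ..., c_3.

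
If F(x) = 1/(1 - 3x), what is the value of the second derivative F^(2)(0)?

18

The coefficient of x^2 in the expansion is 9, so F′′(0) = 2! * (9) = 18.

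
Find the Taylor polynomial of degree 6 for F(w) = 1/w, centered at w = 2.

(w - 2)^6/128 - (w - 2)^5/64 + (w - 2)^4/32 - (w - 2)^3/16 + (w - 2)^2/8 - (w - 2)/4 + 1/2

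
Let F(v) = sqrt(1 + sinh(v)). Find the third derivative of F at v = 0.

Compose series: expand the inner function first, then feed it into the outer expansion.
The coefficient of v^3 in the expansion is 7/48, so F′′′(0) = 3! * (7/48) = 7/8.

7/8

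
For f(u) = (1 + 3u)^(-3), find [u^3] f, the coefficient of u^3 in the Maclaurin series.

f(0) = 1
f′(0) = -9
f′′(0) = 108
f′′′(0) = -1620
So c_3 = f′′′(0)/3! = -270.

-270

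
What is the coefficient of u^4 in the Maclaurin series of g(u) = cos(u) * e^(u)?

-1/6

Multiply the two series term by term and collect like powers.
[u^0] = 1;  [u^1] = 1;  [u^2] = 0;  [u^3] = -1/3;  [u^4] = -1/6.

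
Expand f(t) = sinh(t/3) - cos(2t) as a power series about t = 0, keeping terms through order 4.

Combine the two series term by term.
f(0) = -1
f′(0) = 1/3
f′′(0) = 4
f′′′(0) = 1/27
f^(4)(0) = -16
Then c_k = f^(k)(0)/k! gives each Taylor coefficient.

-2*t^4/3 + t^3/162 + 2*t^2 + t/3 - 1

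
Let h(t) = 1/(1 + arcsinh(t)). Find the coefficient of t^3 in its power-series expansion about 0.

Substitute the inner expansion into the outer series and collect powers.
h(0) = 1
h′(0) = -1
h′′(0) = 2
h′′′(0) = -5
The Taylor polynomial is Σ h^(k)(0)/k! · t^k.

-5/6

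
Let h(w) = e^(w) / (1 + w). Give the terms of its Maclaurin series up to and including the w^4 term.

Expand each factor separately, then convolve coefficients.
[w^0] = 1;  [w^1] = 0;  [w^2] = 1/2;  [w^3] = -1/3;  [w^4] = 3/8.

3*w^4/8 - w^3/3 + w^2/2 + 1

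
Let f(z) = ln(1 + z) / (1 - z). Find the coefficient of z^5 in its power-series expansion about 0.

Use 1/(1 - r) = Σ r^k on the denominator, then take the Cauchy product.
f(0) = 0
f′(0) = 1
f′′(0) = 1
f′′′(0) = 5
f^(4)(0) = 14
f^(5)(0) = 94

47/60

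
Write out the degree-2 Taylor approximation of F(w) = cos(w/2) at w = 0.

F(0) = 1
F′(0) = 0
F′′(0) = -1/4

1 - w^2/8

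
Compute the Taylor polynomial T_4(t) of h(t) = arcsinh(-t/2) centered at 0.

t^3/48 - t/2

h(0) = 0
h′(0) = -1/2
h′′(0) = 0
h′′′(0) = 1/8
h^(4)(0) = 0
Dividing each by k! gives the coefficients c_0, ..., c_4.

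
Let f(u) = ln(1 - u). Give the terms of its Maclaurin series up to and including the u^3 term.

-u^3/3 - u^2/2 - u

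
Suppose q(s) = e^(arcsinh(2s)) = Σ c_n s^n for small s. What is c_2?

Substitute the inner expansion into the outer series and collect powers.

2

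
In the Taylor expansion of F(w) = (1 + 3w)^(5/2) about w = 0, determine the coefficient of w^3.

Use the known series and substitute for the argument.
F(0) = 1
F′(0) = 15/2
F′′(0) = 135/4
F′′′(0) = 405/8
Then c_k = F^(k)(0)/k! gives each Taylor coefficient.

135/16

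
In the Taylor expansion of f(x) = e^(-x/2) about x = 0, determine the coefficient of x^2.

1/8

Compute the successive derivatives at the expansion point and divide by k!.
f(0) = 1
f′(0) = -1/2
f′′(0) = 1/4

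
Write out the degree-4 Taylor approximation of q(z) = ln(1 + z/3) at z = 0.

-z^4/324 + z^3/81 - z^2/18 + z/3

q(0) = 0
q′(0) = 1/3
q′′(0) = -1/9
q′′′(0) = 2/27
q^(4)(0) = -2/27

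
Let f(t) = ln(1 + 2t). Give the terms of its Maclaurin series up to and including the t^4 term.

[t^0] = 0;  [t^1] = 2;  [t^2] = -2;  [t^3] = 8/3;  [t^4] = -4.

-4*t^4 + 8*t^3/3 - 2*t^2 + 2*t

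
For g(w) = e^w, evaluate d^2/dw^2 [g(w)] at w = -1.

The coefficient of (w + 1)^2 in the expansion is e^(-1)/2, so g′′(-1) = 2! * (e^(-1)/2) = e^(-1).

e^(-1)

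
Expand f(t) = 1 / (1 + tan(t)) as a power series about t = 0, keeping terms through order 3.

Expand as Σ (-1)^k u^k with u equal to the inner function's series.
f(0) = 1
f′(0) = -1
f′′(0) = 2
f′′′(0) = -8
Dividing each by k! gives the coefficients c_0, ..., c_3.

-4*t^3/3 + t^2 - t + 1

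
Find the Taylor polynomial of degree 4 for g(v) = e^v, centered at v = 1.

g(1) = e
g′(1) = e
g′′(1) = e
g′′′(1) = e
g^(4)(1) = e
The Taylor polynomial is Σ g^(k)(1)/k! · (v - 1)^k.

e*(v - 1)^4/24 + e*(v - 1)^3/6 + e*(v - 1)^2/2 + e*(v - 1) + e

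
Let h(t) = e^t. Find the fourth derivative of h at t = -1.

The coefficient of (t + 1)^4 in the expansion is e^(-1)/24, so h^(4)(-1) = 4! * (e^(-1)/24) = e^(-1).

e^(-1)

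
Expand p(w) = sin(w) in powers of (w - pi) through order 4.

(w - pi)^3/6 - (w - pi)

Compute the successive derivatives at the expansion point and divide by k!.
p(pi) = 0
p′(pi) = -1
p′′(pi) = 0
p′′′(pi) = 1
p^(4)(pi) = 0
Then c_k = p^(k)(pi)/k! gives each Taylor coefficient.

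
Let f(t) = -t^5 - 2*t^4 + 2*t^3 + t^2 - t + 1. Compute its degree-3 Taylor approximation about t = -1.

-7*(t + 1)^2 + 6*(t + 1)

Apply the Taylor formula c_k = f^(k)(a)/k!.
f(-1) = 0
f′(-1) = 6
f′′(-1) = -14
f′′′(-1) = 0
Then c_k = f^(k)(-1)/k! gives each Taylor coefficient.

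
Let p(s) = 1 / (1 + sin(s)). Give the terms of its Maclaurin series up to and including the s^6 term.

17*s^6/45 - 61*s^5/120 + 2*s^4/3 - 5*s^3/6 + s^2 - s + 1

Write 1/(1+u) = 1 - u + u^2 - u^3 + ... and substitute the series for u.
[s^0] = 1;  [s^1] = -1;  [s^2] = 1;  [s^3] = -5/6;  [s^4] = 2/3;  [s^5] = -61/120;  [s^6] = 17/45.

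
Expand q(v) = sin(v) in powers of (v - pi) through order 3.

(v - pi)^3/6 - (v - pi)

q(pi) = 0
q′(pi) = -1
q′′(pi) = 0
q′′′(pi) = 1
The Taylor polynomial is Σ q^(k)(pi)/k! · (v - pi)^k.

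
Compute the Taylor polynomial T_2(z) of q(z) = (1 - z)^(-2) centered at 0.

3*z^2 + 2*z + 1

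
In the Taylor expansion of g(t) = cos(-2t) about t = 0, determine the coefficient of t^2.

-2

[t^0] = 1;  [t^1] = 0;  [t^2] = -2.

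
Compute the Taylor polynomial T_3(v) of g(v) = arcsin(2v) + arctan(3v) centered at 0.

-23*v^3/3 + 5*v

Add the two expansions coefficient-wise.
g(0) = 0
g′(0) = 5
g′′(0) = 0
g′′′(0) = -46
The Taylor polynomial is Σ g^(k)(0)/k! · v^k.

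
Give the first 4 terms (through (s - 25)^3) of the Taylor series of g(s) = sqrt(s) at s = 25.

Differentiate repeatedly and evaluate at the center.
[(s - 25)^0] = 5;  [(s - 25)^1] = 1/10;  [(s - 25)^2] = -1/1000;  [(s - 25)^3] = 1/50000.

(s - 25)^3/50000 - (s - 25)^2/1000 + (s - 25)/10 + 5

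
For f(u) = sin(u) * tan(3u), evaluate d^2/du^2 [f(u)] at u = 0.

6

Write out both Maclaurin series and multiply, keeping only the needed powers.
The coefficient of u^2 in the expansion is 3, so f′′(0) = 2! * (3) = 6.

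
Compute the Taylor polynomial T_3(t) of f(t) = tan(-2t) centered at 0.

-8*t^3/3 - 2*t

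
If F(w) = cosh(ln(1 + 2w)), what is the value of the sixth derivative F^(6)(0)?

23040

Let u equal the inner series; expand the outer function in u and truncate.
The coefficient of w^6 in the expansion is 32, so F^(6)(0) = 6! * (32) = 23040.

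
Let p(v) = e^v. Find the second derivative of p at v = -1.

From the series, [(v + 1)^2] p = e^(-1)/2; multiply by 2! = 2 to get e^(-1).

e^(-1)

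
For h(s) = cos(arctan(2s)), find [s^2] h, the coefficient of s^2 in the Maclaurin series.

-2

Compose series: expand the inner function first, then feed it into the outer expansion.
h(0) = 1
h′(0) = 0
h′′(0) = -4
The Taylor polynomial is Σ h^(k)(0)/k! · s^k.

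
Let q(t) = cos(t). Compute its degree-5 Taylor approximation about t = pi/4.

-sqrt(2)*(t - pi/4)^5/240 + sqrt(2)*(t - pi/4)^4/48 + sqrt(2)*(t - pi/4)^3/12 - sqrt(2)*(t - pi/4)^2/4 - sqrt(2)*(t - pi/4)/2 + sqrt(2)/2

Use the known series and substitute for the argument.
q(pi/4) = sqrt(2)/2
q′(pi/4) = -sqrt(2)/2
q′′(pi/4) = -sqrt(2)/2
q′′′(pi/4) = sqrt(2)/2
q^(4)(pi/4) = sqrt(2)/2
q^(5)(pi/4) = -sqrt(2)/2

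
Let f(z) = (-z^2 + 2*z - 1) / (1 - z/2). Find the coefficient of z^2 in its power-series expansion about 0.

Multiply each power in the prefactor through the base expansion.
[z^0] = -1;  [z^1] = 3/2;  [z^2] = -1/4.
So c_2 = f′′(0)/2! = -1/4.

-1/4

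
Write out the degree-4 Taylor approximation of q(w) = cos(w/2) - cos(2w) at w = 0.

-85*w^4/128 + 15*w^2/8

Combine the two series term by term.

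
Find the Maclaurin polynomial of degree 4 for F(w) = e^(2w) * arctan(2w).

-8*w^4/3 + 4*w^3/3 + 4*w^2 + 2*w

Write out both Maclaurin series and multiply, keeping only the needed powers.
F(0) = 0
F′(0) = 2
F′′(0) = 8
F′′′(0) = 8
F^(4)(0) = -64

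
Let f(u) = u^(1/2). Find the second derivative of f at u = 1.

-1/4

From the series, [(u - 1)^2] f = -1/8; multiply by 2! = 2 to get -1/4.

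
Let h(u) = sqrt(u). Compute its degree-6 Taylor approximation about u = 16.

-21*(u - 16)^6/4294967296 + 7*(u - 16)^5/67108864 - 5*(u - 16)^4/2097152 + (u - 16)^3/16384 - (u - 16)^2/512 + (u - 16)/8 + 4

Compute the successive derivatives at the expansion point and divide by k!.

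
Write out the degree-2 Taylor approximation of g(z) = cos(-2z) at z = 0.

1 - 2*z^2

Use the known series and substitute for the argument.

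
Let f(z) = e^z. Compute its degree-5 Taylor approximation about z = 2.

(z - 2)^5*e^(2)/120 + (z - 2)^4*e^(2)/24 + (z - 2)^3*e^(2)/6 + (z - 2)^2*e^(2)/2 + (z - 2)*e^(2) + e^(2)

Compute the successive derivatives at the expansion point and divide by k!.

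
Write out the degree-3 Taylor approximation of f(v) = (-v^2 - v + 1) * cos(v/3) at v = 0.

v^3/18 - 19*v^2/18 - v + 1

Distribute the polynomial across the series and collect like powers.
[v^0] = 1;  [v^1] = -1;  [v^2] = -19/18;  [v^3] = 1/18.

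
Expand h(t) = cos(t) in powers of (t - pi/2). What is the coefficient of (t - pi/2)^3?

[(t - pi/2)^0] = 0;  [(t - pi/2)^1] = -1;  [(t - pi/2)^2] = 0;  [(t - pi/2)^3] = 1/6.
So c_3 = h′′′(pi/2)/3! = 1/6.

1/6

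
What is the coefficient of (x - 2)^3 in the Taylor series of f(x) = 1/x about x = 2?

f(2) = 1/2
f′(2) = -1/4
f′′(2) = 1/4
f′′′(2) = -3/8

-1/16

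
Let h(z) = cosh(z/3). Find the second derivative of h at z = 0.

1/9

The coefficient of z^2 in the expansion is 1/18, so h′′(0) = 2! * (1/18) = 1/9.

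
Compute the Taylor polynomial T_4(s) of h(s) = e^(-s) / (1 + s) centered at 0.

65*s^4/24 - 8*s^3/3 + 5*s^2/2 - 2*s + 1

Write out both Maclaurin series and multiply, keeping only the needed powers.
h(0) = 1
h′(0) = -2
h′′(0) = 5
h′′′(0) = -16
h^(4)(0) = 65
The Taylor polynomial is Σ h^(k)(0)/k! · s^k.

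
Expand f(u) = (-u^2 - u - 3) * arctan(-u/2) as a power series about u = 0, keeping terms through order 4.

Distribute the polynomial across the series and collect like powers.

-u^4/24 + 3*u^3/8 + u^2/2 + 3*u/2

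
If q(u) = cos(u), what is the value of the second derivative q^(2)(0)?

-1

From the series, [u^2] q = -1/2; multiply by 2! = 2 to get -1.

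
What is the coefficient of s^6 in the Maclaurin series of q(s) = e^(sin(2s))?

-4/15

Substitute the inner expansion into the outer series and collect powers.
[s^0] = 1;  [s^1] = 2;  [s^2] = 2;  [s^3] = 0;  [s^4] = -2;  [s^5] = -32/15;  [s^6] = -4/15.
So c_6 = q^(6)(0)/6! = -4/15.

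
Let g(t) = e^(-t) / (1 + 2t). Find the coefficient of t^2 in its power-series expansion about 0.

Expand each factor separately, then convolve coefficients.
So c_2 = g′′(0)/2! = 13/2.

13/2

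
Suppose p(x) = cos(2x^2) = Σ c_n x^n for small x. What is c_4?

[x^0] = 1;  [x^1] = 0;  [x^2] = 0;  [x^3] = 0;  [x^4] = -2.
So c_4 = p^(4)(0)/4! = -2.

-2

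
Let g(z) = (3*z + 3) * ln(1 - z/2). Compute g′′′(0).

Distribute the polynomial across the series and collect like powers.
The coefficient of z^3 in the expansion is -1/2, so g′′′(0) = 3! * (-1/2) = -3.

-3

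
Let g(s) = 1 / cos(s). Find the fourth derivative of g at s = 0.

5

Invert the denominator's series and multiply.
The coefficient of s^4 in the expansion is 5/24, so g^(4)(0) = 4! * (5/24) = 5.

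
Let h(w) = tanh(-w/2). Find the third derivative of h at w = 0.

1/4

The coefficient of w^3 in the expansion is 1/24, so h′′′(0) = 3! * (1/24) = 1/4.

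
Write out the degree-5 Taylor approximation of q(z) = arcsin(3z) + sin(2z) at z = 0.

Add the two expansions coefficient-wise.
q(0) = 0
q′(0) = 5
q′′(0) = 0
q′′′(0) = 19
q^(4)(0) = 0
q^(5)(0) = 2219
Dividing each by k! gives the coefficients c_0, ..., c_5.

2219*z^5/120 + 19*z^3/6 + 5*z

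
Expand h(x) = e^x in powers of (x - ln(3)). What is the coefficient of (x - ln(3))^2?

[(x - ln(3))^0] = 3;  [(x - ln(3))^1] = 3;  [(x - ln(3))^2] = 3/2.

3/2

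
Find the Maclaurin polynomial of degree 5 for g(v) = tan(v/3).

2*v^5/3645 + v^3/81 + v/3

Differentiate repeatedly and evaluate at the center.
g(0) = 0
g′(0) = 1/3
g′′(0) = 0
g′′′(0) = 2/27
g^(4)(0) = 0
g^(5)(0) = 16/243
Then c_k = g^(k)(0)/k! gives each Taylor coefficient.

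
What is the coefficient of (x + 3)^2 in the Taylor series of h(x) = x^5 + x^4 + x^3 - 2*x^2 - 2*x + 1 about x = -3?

-227

h(-3) = -200
h′(-3) = 334
h′′(-3) = -454
Dividing each by k! gives the coefficients c_0, ..., c_2.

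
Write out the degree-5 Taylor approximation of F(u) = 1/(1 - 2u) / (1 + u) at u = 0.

Write out both Maclaurin series and multiply, keeping only the needed powers.
[u^0] = 1;  [u^1] = 1;  [u^2] = 3;  [u^3] = 5;  [u^4] = 11;  [u^5] = 21.

21*u^5 + 11*u^4 + 5*u^3 + 3*u^2 + u + 1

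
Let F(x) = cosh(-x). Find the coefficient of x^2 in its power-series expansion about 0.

1/2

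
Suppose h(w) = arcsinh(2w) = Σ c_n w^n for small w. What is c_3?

-4/3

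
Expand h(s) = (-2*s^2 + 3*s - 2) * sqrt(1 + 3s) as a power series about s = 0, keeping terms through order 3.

Multiply each power in the prefactor through the base expansion.

-39*s^3/4 + 19*s^2/4 - 2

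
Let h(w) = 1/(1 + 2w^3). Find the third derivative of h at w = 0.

From the series, [w^3] h = -2; multiply by 3! = 6 to get -12.

-12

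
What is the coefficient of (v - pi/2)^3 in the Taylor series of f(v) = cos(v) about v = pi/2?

f(pi/2) = 0
f′(pi/2) = -1
f′′(pi/2) = 0
f′′′(pi/2) = 1
So c_3 = f′′′(pi/2)/3! = 1/6.

1/6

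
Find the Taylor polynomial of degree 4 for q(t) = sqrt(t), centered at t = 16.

Use the known series and substitute for the argument.
q(16) = 4
q′(16) = 1/8
q′′(16) = -1/256
q′′′(16) = 3/8192
q^(4)(16) = -15/262144

-5*(t - 16)^4/2097152 + (t - 16)^3/16384 - (t - 16)^2/512 + (t - 16)/8 + 4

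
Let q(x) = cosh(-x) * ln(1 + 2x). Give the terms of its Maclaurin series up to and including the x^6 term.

Expand each factor separately, then convolve coefficients.
q(0) = 0
q′(0) = 2
q′′(0) = -4
q′′′(0) = 22
q^(4)(0) = -120
q^(5)(0) = 938
q^(6)(0) = -9180
Then c_k = q^(k)(0)/k! gives each Taylor coefficient.

-51*x^6/4 + 469*x^5/60 - 5*x^4 + 11*x^3/3 - 2*x^2 + 2*x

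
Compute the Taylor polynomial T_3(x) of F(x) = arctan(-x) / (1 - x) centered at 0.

Write out both Maclaurin series and multiply, keeping only the needed powers.
F(0) = 0
F′(0) = -1
F′′(0) = -2
F′′′(0) = -4

-2*x^3/3 - x^2 - x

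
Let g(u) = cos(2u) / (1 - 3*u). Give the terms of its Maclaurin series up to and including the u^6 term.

Expand 1/(denominator) as a geometric series and multiply by the numerator's series.
[u^0] = 1;  [u^1] = 3;  [u^2] = 7;  [u^3] = 21;  [u^4] = 191/3;  [u^5] = 191;  [u^6] = 25781/45.

25781*u^6/45 + 191*u^5 + 191*u^4/3 + 21*u^3 + 7*u^2 + 3*u + 1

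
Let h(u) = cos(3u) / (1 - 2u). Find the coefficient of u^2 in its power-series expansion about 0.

Multiply the two series term by term and collect like powers.

-1/2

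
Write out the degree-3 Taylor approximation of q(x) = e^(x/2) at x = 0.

Apply the Taylor formula c_k = f^(k)(a)/k!.
[x^0] = 1;  [x^1] = 1/2;  [x^2] = 1/8;  [x^3] = 1/48.

x^3/48 + x^2/8 + x/2 + 1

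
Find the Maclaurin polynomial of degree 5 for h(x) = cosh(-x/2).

x^4/384 + x^2/8 + 1

h(0) = 1
h′(0) = 0
h′′(0) = 1/4
h′′′(0) = 0
h^(4)(0) = 1/16
h^(5)(0) = 0
Dividing each by k! gives the coefficients c_0, ..., c_5.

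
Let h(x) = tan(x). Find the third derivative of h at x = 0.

2

Use the known series and substitute for the argument.
From the series, [x^3] h = 1/3; multiply by 3! = 6 to get 2.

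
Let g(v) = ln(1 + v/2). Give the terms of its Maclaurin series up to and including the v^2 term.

-v^2/8 + v/2

g(0) = 0
g′(0) = 1/2
g′′(0) = -1/4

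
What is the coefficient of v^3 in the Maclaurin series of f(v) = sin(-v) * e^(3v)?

Multiply the two series term by term and collect like powers.
f(0) = 0
f′(0) = -1
f′′(0) = -6
f′′′(0) = -26
Then c_k = f^(k)(0)/k! gives each Taylor coefficient.

-13/3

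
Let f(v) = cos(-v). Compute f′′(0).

From the series, [v^2] f = -1/2; multiply by 2! = 2 to get -1.

-1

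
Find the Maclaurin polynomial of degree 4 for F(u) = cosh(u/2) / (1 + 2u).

Expand each factor separately, then convolve coefficients.

6337*u^4/384 - 33*u^3/4 + 33*u^2/8 - 2*u + 1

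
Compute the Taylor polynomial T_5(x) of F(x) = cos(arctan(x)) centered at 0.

Let u equal the inner series; expand the outer function in u and truncate.

3*x^4/8 - x^2/2 + 1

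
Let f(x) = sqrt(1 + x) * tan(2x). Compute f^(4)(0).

Write out both Maclaurin series and multiply, keeping only the needed powers.
From the series, [x^4] f = 35/24; multiply by 4! = 24 to get 35.

35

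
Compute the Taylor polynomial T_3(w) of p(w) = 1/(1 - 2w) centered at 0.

8*w^3 + 4*w^2 + 2*w + 1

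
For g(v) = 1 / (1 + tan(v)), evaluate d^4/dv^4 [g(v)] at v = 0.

40

Write 1/(1+u) = 1 - u + u^2 - u^3 + ... and substitute the series for u.
The coefficient of v^4 in the expansion is 5/3, so g^(4)(0) = 4! * (5/3) = 40.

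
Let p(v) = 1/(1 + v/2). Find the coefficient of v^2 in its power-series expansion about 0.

Compute the successive derivatives at the expansion point and divide by k!.
p(0) = 1
p′(0) = -1/2
p′′(0) = 1/2
Then c_k = p^(k)(0)/k! gives each Taylor coefficient.

1/4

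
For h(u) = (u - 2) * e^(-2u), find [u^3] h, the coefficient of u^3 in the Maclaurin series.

14/3

Distribute the polynomial across the series and collect like powers.
h(0) = -2
h′(0) = 5
h′′(0) = -12
h′′′(0) = 28
Dividing each by k! gives the coefficients c_0, ..., c_3.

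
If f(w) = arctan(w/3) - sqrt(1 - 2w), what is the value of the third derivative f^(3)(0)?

Combine the two series term by term.
From the series, [w^3] f = 79/162; multiply by 3! = 6 to get 79/27.

79/27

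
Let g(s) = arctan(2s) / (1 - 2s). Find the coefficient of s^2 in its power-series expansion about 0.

Take the Cauchy product of the two expansions.
g(0) = 0
g′(0) = 2
g′′(0) = 8
So c_2 = g′′(0)/2! = 4.

4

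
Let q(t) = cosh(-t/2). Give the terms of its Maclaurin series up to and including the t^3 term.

t^2/8 + 1

q(0) = 1
q′(0) = 0
q′′(0) = 1/4
q′′′(0) = 0
Dividing each by k! gives the coefficients c_0, ..., c_3.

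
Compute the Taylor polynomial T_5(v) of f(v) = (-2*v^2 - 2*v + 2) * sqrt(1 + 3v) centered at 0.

Multiply each power in the prefactor through the base expansion.
[v^0] = 2;  [v^1] = 1;  [v^2] = -29/4;  [v^3] = 21/8;  [v^4] = -477/64;  [v^5] = 2079/128.

2079*v^5/128 - 477*v^4/64 + 21*v^3/8 - 29*v^2/4 + v + 2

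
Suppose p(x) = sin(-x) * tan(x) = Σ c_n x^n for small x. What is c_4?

-1/6

Write out both Maclaurin series and multiply, keeping only the needed powers.
p(0) = 0
p′(0) = 0
p′′(0) = -2
p′′′(0) = 0
p^(4)(0) = -4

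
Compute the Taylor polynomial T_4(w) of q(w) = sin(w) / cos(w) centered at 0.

w^3/3 + w

Divide the numerator series by the denominator series (power-series long division).
q(0) = 0
q′(0) = 1
q′′(0) = 0
q′′′(0) = 2
q^(4)(0) = 0
The Taylor polynomial is Σ q^(k)(0)/k! · w^k.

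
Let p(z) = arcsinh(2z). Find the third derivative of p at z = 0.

Compute the successive derivatives at the expansion point and divide by k!.
The coefficient of z^3 in the expansion is -4/3, so p′′′(0) = 3! * (-4/3) = -8.

-8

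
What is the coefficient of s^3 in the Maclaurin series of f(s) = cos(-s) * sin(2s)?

-7/3

Take the Cauchy product of the two expansions.
f(0) = 0
f′(0) = 2
f′′(0) = 0
f′′′(0) = -14
Then c_k = f^(k)(0)/k! gives each Taylor coefficient.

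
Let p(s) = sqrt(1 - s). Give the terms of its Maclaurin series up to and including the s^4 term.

-5*s^4/128 - s^3/16 - s^2/8 - s/2 + 1

Use the known series and substitute for the argument.
p(0) = 1
p′(0) = -1/2
p′′(0) = -1/4
p′′′(0) = -3/8
p^(4)(0) = -15/16
Dividing each by k! gives the coefficients c_0, ..., c_4.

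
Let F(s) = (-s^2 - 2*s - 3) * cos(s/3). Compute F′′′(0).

2/3

Shift and add copies of the series according to the polynomial's terms.
The coefficient of s^3 in the expansion is 1/9, so F′′′(0) = 3! * (1/9) = 2/3.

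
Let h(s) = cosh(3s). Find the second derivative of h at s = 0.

Differentiate repeatedly and evaluate at the center.
From the series, [s^2] h = 9/2; multiply by 2! = 2 to get 9.

9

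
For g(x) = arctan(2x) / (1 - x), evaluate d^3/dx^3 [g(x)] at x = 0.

Multiply the numerator's expansion by the denominator's geometric series.
From the series, [x^3] g = -2/3; multiply by 3! = 6 to get -4.

-4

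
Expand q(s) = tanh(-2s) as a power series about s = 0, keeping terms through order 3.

8*s^3/3 - 2*s

Use the known series and substitute for the argument.
q(0) = 0
q′(0) = -2
q′′(0) = 0
q′′′(0) = 16
Then c_k = q^(k)(0)/k! gives each Taylor coefficient.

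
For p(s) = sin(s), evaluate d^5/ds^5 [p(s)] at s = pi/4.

sqrt(2)/2

The coefficient of (s - pi/4)^5 in the expansion is sqrt(2)/240, so p^(5)(pi/4) = 5! * (sqrt(2)/240) = sqrt(2)/2.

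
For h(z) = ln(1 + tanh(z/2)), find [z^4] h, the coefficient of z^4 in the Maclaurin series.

1/192

Substitute the inner expansion into the outer series and collect powers.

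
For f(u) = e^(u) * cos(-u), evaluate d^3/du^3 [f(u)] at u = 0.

-2

Write out both Maclaurin series and multiply, keeping only the needed powers.
The coefficient of u^3 in the expansion is -1/3, so f′′′(0) = 3! * (-1/3) = -2.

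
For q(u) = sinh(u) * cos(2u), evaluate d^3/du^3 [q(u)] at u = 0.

-11

Multiply the two series term by term and collect like powers.
The coefficient of u^3 in the expansion is -11/6, so q′′′(0) = 3! * (-11/6) = -11.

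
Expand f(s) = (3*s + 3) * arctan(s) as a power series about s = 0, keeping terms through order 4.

-s^4 - s^3 + 3*s^2 + 3*s

Distribute the polynomial across the series and collect like powers.
f(0) = 0
f′(0) = 3
f′′(0) = 6
f′′′(0) = -6
f^(4)(0) = -24
Dividing each by k! gives the coefficients c_0, ..., c_4.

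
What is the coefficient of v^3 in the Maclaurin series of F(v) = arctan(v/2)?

-1/24

[v^0] = 0;  [v^1] = 1/2;  [v^2] = 0;  [v^3] = -1/24.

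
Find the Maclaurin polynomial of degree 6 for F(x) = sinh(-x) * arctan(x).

Multiply the two series term by term and collect like powers.
F(0) = 0
F′(0) = 0
F′′(0) = -2
F′′′(0) = 0
F^(4)(0) = 4
F^(5)(0) = 0
F^(6)(0) = -110

-11*x^6/72 + x^4/6 - x^2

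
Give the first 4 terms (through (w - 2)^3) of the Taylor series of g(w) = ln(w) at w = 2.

(w - 2)^3/24 - (w - 2)^2/8 + (w - 2)/2 + ln(2)

Differentiate repeatedly and evaluate at the center.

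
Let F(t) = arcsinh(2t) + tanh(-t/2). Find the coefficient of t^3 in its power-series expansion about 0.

-31/24

Combine the two series term by term.
[t^0] = 0;  [t^1] = 3/2;  [t^2] = 0;  [t^3] = -31/24.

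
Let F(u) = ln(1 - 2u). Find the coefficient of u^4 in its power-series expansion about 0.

[u^0] = 0;  [u^1] = -2;  [u^2] = -2;  [u^3] = -8/3;  [u^4] = -4.

-4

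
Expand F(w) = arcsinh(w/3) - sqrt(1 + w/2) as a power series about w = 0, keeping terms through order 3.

-145*w^3/10368 + w^2/32 + w/12 - 1

Expand each term separately and add.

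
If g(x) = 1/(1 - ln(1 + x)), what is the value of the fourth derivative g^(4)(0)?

Let u equal the inner series; expand the outer function in u and truncate.
From the series, [x^4] g = 1/6; multiply by 4! = 24 to get 4.

4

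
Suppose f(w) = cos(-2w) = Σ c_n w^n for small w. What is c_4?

[w^0] = 1;  [w^1] = 0;  [w^2] = -2;  [w^3] = 0;  [w^4] = 2/3.

2/3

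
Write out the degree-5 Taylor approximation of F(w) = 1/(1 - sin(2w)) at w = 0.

244*w^5/15 + 32*w^4/3 + 20*w^3/3 + 4*w^2 + 2*w + 1

Substitute the inner expansion into the outer series and collect powers.
F(0) = 1
F′(0) = 2
F′′(0) = 8
F′′′(0) = 40
F^(4)(0) = 256
F^(5)(0) = 1952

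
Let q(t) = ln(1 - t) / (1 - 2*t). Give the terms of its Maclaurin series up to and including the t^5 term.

-661*t^5/30 - 131*t^4/12 - 16*t^3/3 - 5*t^2/2 - t

Use 1/(1 - r) = Σ r^k on the denominator, then take the Cauchy product.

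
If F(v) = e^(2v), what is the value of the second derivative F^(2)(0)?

4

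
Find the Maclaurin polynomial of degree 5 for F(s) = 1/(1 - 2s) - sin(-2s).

484*s^5/15 + 16*s^4 + 20*s^3/3 + 4*s^2 + 4*s + 1

Expand each term separately and add.
F(0) = 1
F′(0) = 4
F′′(0) = 8
F′′′(0) = 40
F^(4)(0) = 384
F^(5)(0) = 3872
Dividing each by k! gives the coefficients c_0, ..., c_5.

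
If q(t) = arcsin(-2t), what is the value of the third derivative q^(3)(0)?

Apply the Taylor formula c_k = f^(k)(a)/k!.
From the series, [t^3] q = -4/3; multiply by 3! = 6 to get -8.

-8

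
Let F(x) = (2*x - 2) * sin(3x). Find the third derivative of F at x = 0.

Distribute the polynomial across the series and collect like powers.
From the series, [x^3] F = 9; multiply by 3! = 6 to get 54.

54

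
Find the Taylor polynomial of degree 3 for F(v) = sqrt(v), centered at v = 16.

Differentiate repeatedly and evaluate at the center.
[(v - 16)^0] = 4;  [(v - 16)^1] = 1/8;  [(v - 16)^2] = -1/512;  [(v - 16)^3] = 1/16384.

(v - 16)^3/16384 - (v - 16)^2/512 + (v - 16)/8 + 4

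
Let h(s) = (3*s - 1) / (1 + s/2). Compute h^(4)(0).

-21/2

Shift and add copies of the series according to the polynomial's terms.
From the series, [s^4] h = -7/16; multiply by 4! = 24 to get -21/2.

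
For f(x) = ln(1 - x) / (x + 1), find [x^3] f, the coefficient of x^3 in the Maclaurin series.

Multiply the numerator's expansion by the denominator's geometric series.
So c_3 = f′′′(0)/3! = -5/6.

-5/6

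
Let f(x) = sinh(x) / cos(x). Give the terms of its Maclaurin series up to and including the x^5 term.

3*x^5/10 + 2*x^3/3 + x

Invert the denominator's series and multiply.
f(0) = 0
f′(0) = 1
f′′(0) = 0
f′′′(0) = 4
f^(4)(0) = 0
f^(5)(0) = 36
The Taylor polynomial is Σ f^(k)(0)/k! · x^k.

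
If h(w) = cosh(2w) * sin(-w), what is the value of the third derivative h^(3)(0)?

Write out both Maclaurin series and multiply, keeping only the needed powers.
The coefficient of w^3 in the expansion is -11/6, so h′′′(0) = 3! * (-11/6) = -11.

-11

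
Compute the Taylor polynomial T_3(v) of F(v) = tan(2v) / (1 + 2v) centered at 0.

Take the Cauchy product of the two expansions.
[v^0] = 0;  [v^1] = 2;  [v^2] = -4;  [v^3] = 32/3.

32*v^3/3 - 4*v^2 + 2*v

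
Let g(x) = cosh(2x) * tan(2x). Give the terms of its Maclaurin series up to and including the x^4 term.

Multiply the two series term by term and collect like powers.
g(0) = 0
g′(0) = 2
g′′(0) = 0
g′′′(0) = 40
g^(4)(0) = 0
Dividing each by k! gives the coefficients c_0, ..., c_4.

20*x^3/3 + 2*x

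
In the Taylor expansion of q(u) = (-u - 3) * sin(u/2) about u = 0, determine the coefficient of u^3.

Distribute the polynomial across the series and collect like powers.
q(0) = 0
q′(0) = -3/2
q′′(0) = -1
q′′′(0) = 3/8

1/16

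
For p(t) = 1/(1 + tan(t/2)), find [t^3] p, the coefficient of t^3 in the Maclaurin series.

-1/6

Let u equal the inner series; expand the outer function in u and truncate.
So c_3 = p′′′(0)/3! = -1/6.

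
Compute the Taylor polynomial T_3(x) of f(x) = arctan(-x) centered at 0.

Compute the successive derivatives at the expansion point and divide by k!.
f(0) = 0
f′(0) = -1
f′′(0) = 0
f′′′(0) = 2
Then c_k = f^(k)(0)/k! gives each Taylor coefficient.

x^3/3 - x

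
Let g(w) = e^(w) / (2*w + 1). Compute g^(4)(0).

233

Multiply the numerator's expansion by the denominator's geometric series.
The coefficient of w^4 in the expansion is 233/24, so g^(4)(0) = 4! * (233/24) = 233.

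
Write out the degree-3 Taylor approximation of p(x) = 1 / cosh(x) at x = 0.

1 - x^2/2

Divide the numerator series by the denominator series (power-series long division).
p(0) = 1
p′(0) = 0
p′′(0) = -1
p′′′(0) = 0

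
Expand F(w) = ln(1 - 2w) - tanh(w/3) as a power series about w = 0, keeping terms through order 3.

Add the two expansions coefficient-wise.
F(0) = 0
F′(0) = -7/3
F′′(0) = -4
F′′′(0) = -430/27

-215*w^3/81 - 2*w^2 - 7*w/3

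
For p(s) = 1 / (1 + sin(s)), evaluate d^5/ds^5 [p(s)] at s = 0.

-61

Write 1/(1+u) = 1 - u + u^2 - u^3 + ... and substitute the series for u.
From the series, [s^5] p = -61/120; multiply by 5! = 120 to get -61.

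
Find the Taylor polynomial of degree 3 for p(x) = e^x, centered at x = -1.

p(-1) = e^(-1)
p′(-1) = e^(-1)
p′′(-1) = e^(-1)
p′′′(-1) = e^(-1)

(x + 1)^3*e^(-1)/6 + (x + 1)^2*e^(-1)/2 + (x + 1)*e^(-1) + e^(-1)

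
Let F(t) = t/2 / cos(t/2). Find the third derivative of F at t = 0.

Write the quotient as an unknown series and match coefficients against numerator = denominator · series.
From the series, [t^3] F = 1/16; multiply by 3! = 6 to get 3/8.

3/8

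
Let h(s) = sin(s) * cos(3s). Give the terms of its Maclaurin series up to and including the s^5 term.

Take the Cauchy product of the two expansions.
[s^0] = 0;  [s^1] = 1;  [s^2] = 0;  [s^3] = -14/3;  [s^4] = 0;  [s^5] = 62/15.

62*s^5/15 - 14*s^3/3 + s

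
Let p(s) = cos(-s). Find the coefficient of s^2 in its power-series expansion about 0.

p(0) = 1
p′(0) = 0
p′′(0) = -1
So c_2 = p′′(0)/2! = -1/2.

-1/2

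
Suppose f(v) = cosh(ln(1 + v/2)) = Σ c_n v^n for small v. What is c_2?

1/8

Substitute the inner expansion into the outer series and collect powers.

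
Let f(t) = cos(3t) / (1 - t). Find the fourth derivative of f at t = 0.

Expand each factor separately, then convolve coefficients.
The coefficient of t^4 in the expansion is -1/8, so f^(4)(0) = 4! * (-1/8) = -3.

-3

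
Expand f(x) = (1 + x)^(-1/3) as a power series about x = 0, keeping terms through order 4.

35*x^4/243 - 14*x^3/81 + 2*x^2/9 - x/3 + 1

f(0) = 1
f′(0) = -1/3
f′′(0) = 4/9
f′′′(0) = -28/27
f^(4)(0) = 280/81
Then c_k = f^(k)(0)/k! gives each Taylor coefficient.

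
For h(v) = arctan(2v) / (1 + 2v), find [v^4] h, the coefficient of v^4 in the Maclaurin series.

Write out both Maclaurin series and multiply, keeping only the needed powers.
So c_4 = h^(4)(0)/4! = -32/3.

-32/3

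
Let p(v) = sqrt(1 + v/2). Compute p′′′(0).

The coefficient of v^3 in the expansion is 1/128, so p′′′(0) = 3! * (1/128) = 3/64.

3/64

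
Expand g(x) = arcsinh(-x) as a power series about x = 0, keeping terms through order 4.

g(0) = 0
g′(0) = -1
g′′(0) = 0
g′′′(0) = 1
g^(4)(0) = 0
Dividing each by k! gives the coefficients c_0, ..., c_4.

x^3/6 - x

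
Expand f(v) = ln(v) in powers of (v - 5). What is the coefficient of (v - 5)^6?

-1/93750

f(5) = ln(5)
f′(5) = 1/5
f′′(5) = -1/25
f′′′(5) = 2/125
f^(4)(5) = -6/625
f^(5)(5) = 24/3125
f^(6)(5) = -24/3125
So c_6 = f^(6)(5)/6! = -1/93750.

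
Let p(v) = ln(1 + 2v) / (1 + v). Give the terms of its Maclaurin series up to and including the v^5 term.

Expand each factor separately, then convolve coefficients.

256*v^5/15 - 32*v^4/3 + 20*v^3/3 - 4*v^2 + 2*v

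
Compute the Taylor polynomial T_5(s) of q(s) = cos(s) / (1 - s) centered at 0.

Take the Cauchy product of the two expansions.
[s^0] = 1;  [s^1] = 1;  [s^2] = 1/2;  [s^3] = 1/2;  [s^4] = 13/24;  [s^5] = 13/24.

13*s^5/24 + 13*s^4/24 + s^3/2 + s^2/2 + s + 1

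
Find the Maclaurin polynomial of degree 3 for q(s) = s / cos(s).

Invert the denominator's series and multiply.
q(0) = 0
q′(0) = 1
q′′(0) = 0
q′′′(0) = 3
Dividing each by k! gives the coefficients c_0, ..., c_3.

s^3/2 + s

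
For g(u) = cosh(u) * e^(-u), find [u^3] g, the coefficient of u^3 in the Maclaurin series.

-2/3

Multiply the two series term by term and collect like powers.
So c_3 = g′′′(0)/3! = -2/3.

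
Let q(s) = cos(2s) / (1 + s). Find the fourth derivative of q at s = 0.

Multiply the two series term by term and collect like powers.
From the series, [s^4] q = -1/3; multiply by 4! = 24 to get -8.

-8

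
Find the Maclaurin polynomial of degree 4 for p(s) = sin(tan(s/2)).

Substitute the inner expansion into the outer series and collect powers.
p(0) = 0
p′(0) = 1/2
p′′(0) = 0
p′′′(0) = 1/8
p^(4)(0) = 0
Then c_k = p^(k)(0)/k! gives each Taylor coefficient.

s^3/48 + s/2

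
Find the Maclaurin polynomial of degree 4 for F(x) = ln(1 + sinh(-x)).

Compose series: expand the inner function first, then feed it into the outer expansion.

-5*x^4/12 - x^3/2 - x^2/2 - x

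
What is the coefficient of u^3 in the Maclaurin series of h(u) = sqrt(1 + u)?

h(0) = 1
h′(0) = 1/2
h′′(0) = -1/4
h′′′(0) = 3/8
So c_3 = h′′′(0)/3! = 1/16.

1/16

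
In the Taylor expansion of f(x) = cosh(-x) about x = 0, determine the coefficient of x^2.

1/2

f(0) = 1
f′(0) = 0
f′′(0) = 1
So c_2 = f′′(0)/2! = 1/2.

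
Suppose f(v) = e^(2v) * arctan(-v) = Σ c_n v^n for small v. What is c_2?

Multiply the two series term by term and collect like powers.
f(0) = 0
f′(0) = -1
f′′(0) = -4
So c_2 = f′′(0)/2! = -2.

-2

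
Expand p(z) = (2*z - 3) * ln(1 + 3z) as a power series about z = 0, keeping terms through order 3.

Multiply each power in the prefactor through the base expansion.
p(0) = 0
p′(0) = -9
p′′(0) = 39
p′′′(0) = -216
Dividing each by k! gives the coefficients c_0, ..., c_3.

-36*z^3 + 39*z^2/2 - 9*z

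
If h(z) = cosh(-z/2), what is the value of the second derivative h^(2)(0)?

Use the known series and substitute for the argument.
The coefficient of z^2 in the expansion is 1/8, so h′′(0) = 2! * (1/8) = 1/4.

1/4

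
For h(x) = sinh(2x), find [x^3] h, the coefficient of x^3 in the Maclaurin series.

4/3

c_3 = h′′′(0)/3! = 4/3.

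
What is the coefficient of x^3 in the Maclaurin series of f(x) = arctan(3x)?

f(0) = 0
f′(0) = 3
f′′(0) = 0
f′′′(0) = -54
The Taylor polynomial is Σ f^(k)(0)/k! · x^k.

-9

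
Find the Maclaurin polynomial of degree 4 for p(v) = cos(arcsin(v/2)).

Substitute the inner expansion into the outer series and collect powers.
p(0) = 1
p′(0) = 0
p′′(0) = -1/4
p′′′(0) = 0
p^(4)(0) = -3/16

-v^4/128 - v^2/8 + 1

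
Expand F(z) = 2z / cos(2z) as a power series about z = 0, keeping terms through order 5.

20*z^5/3 + 4*z^3 + 2*z

Invert the denominator's series and multiply.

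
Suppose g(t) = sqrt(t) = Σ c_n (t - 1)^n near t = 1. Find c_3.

1/16

g(1) = 1
g′(1) = 1/2
g′′(1) = -1/4
g′′′(1) = 3/8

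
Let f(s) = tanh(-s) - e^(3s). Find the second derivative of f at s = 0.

-9

Add the two expansions coefficient-wise.
From the series, [s^2] f = -9/2; multiply by 2! = 2 to get -9.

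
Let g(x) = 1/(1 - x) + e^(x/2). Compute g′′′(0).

49/8

Combine the two series term by term.
The coefficient of x^3 in the expansion is 49/48, so g′′′(0) = 3! * (49/48) = 49/8.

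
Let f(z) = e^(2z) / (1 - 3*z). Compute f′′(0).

Multiply the numerator's expansion by the denominator's geometric series.
The coefficient of z^2 in the expansion is 17, so f′′(0) = 2! * (17) = 34.

34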